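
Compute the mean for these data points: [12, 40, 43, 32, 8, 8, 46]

27

Step 1: Sum all values: 12 + 40 + 43 + 32 + 8 + 8 + 46 = 189
Step 2: Count the number of values: n = 7
Step 3: Mean = sum / n = 189 / 7 = 27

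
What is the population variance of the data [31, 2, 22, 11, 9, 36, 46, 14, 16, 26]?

165.41

Step 1: Compute the mean: (31 + 2 + 22 + 11 + 9 + 36 + 46 + 14 + 16 + 26) / 10 = 21.3
Step 2: Compute squared deviations from the mean:
  (31 - 21.3)^2 = 94.09
  (2 - 21.3)^2 = 372.49
  (22 - 21.3)^2 = 0.49
  (11 - 21.3)^2 = 106.09
  (9 - 21.3)^2 = 151.29
  (36 - 21.3)^2 = 216.09
  (46 - 21.3)^2 = 610.09
  (14 - 21.3)^2 = 53.29
  (16 - 21.3)^2 = 28.09
  (26 - 21.3)^2 = 22.09
Step 3: Sum of squared deviations = 1654.1
Step 4: Population variance = 1654.1 / 10 = 165.41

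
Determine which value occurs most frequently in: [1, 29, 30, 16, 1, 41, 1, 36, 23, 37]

1

Step 1: Count the frequency of each value:
  1: appears 3 time(s)
  16: appears 1 time(s)
  23: appears 1 time(s)
  29: appears 1 time(s)
  30: appears 1 time(s)
  36: appears 1 time(s)
  37: appears 1 time(s)
  41: appears 1 time(s)
Step 2: The value 1 appears most frequently (3 times).
Step 3: Mode = 1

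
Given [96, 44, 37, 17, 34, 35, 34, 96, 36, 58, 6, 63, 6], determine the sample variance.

830.6923

Step 1: Compute the mean: (96 + 44 + 37 + 17 + 34 + 35 + 34 + 96 + 36 + 58 + 6 + 63 + 6) / 13 = 43.2308
Step 2: Compute squared deviations from the mean:
  (96 - 43.2308)^2 = 2784.5917
  (44 - 43.2308)^2 = 0.5917
  (37 - 43.2308)^2 = 38.8225
  (17 - 43.2308)^2 = 688.0533
  (34 - 43.2308)^2 = 85.2071
  (35 - 43.2308)^2 = 67.7456
  (34 - 43.2308)^2 = 85.2071
  (96 - 43.2308)^2 = 2784.5917
  (36 - 43.2308)^2 = 52.284
  (58 - 43.2308)^2 = 218.1302
  (6 - 43.2308)^2 = 1386.1302
  (63 - 43.2308)^2 = 390.8225
  (6 - 43.2308)^2 = 1386.1302
Step 3: Sum of squared deviations = 9968.3077
Step 4: Sample variance = 9968.3077 / 12 = 830.6923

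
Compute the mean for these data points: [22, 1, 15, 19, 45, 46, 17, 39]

25.5

Step 1: Sum all values: 22 + 1 + 15 + 19 + 45 + 46 + 17 + 39 = 204
Step 2: Count the number of values: n = 8
Step 3: Mean = sum / n = 204 / 8 = 25.5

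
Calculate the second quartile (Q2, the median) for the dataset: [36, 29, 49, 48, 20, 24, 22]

29

Step 1: Sort the data: [20, 22, 24, 29, 36, 48, 49]
Step 2: n = 7
Step 3: Q2 is the median. Since n is odd, it is the middle value at position 4: 29
Step 4: Q2 = 29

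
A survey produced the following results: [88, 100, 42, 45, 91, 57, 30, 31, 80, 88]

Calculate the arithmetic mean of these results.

65.2

Step 1: Sum all values: 88 + 100 + 42 + 45 + 91 + 57 + 30 + 31 + 80 + 88 = 652
Step 2: Count the number of values: n = 10
Step 3: Mean = sum / n = 652 / 10 = 65.2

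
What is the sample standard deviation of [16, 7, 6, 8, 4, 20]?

6.3377

Step 1: Compute the mean: 10.1667
Step 2: Sum of squared deviations from the mean: 200.8333
Step 3: Sample variance = 200.8333 / 5 = 40.1667
Step 4: Standard deviation = sqrt(40.1667) = 6.3377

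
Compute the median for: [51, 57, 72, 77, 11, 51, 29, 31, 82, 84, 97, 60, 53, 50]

55

Step 1: Sort the data in ascending order: [11, 29, 31, 50, 51, 51, 53, 57, 60, 72, 77, 82, 84, 97]
Step 2: The number of values is n = 14.
Step 3: Since n is even, the median is the average of positions 7 and 8:
  Median = (53 + 57) / 2 = 55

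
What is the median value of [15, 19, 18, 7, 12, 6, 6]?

12

Step 1: Sort the data in ascending order: [6, 6, 7, 12, 15, 18, 19]
Step 2: The number of values is n = 7.
Step 3: Since n is odd, the median is the middle value at position 4: 12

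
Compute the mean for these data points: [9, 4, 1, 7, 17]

7.6

Step 1: Sum all values: 9 + 4 + 1 + 7 + 17 = 38
Step 2: Count the number of values: n = 5
Step 3: Mean = sum / n = 38 / 5 = 7.6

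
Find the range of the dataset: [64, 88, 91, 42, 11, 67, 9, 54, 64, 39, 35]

82

Step 1: Identify the maximum value: max = 91
Step 2: Identify the minimum value: min = 9
Step 3: Range = max - min = 91 - 9 = 82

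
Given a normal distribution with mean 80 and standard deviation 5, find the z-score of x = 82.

0.4

Step 1: Recall the z-score formula: z = (x - mu) / sigma
Step 2: Substitute values: z = (82 - 80) / 5
Step 3: z = 2 / 5 = 0.4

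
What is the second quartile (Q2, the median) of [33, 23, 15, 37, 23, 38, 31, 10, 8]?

23

Step 1: Sort the data: [8, 10, 15, 23, 23, 31, 33, 37, 38]
Step 2: n = 9
Step 3: Q2 is the median. Since n is odd, it is the middle value at position 5: 23
Step 4: Q2 = 23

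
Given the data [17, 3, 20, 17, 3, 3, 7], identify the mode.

3

Step 1: Count the frequency of each value:
  3: appears 3 time(s)
  7: appears 1 time(s)
  17: appears 2 time(s)
  20: appears 1 time(s)
Step 2: The value 3 appears most frequently (3 times).
Step 3: Mode = 3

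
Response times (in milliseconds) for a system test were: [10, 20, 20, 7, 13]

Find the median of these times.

13

Step 1: Sort the data in ascending order: [7, 10, 13, 20, 20]
Step 2: The number of values is n = 5.
Step 3: Since n is odd, the median is the middle value at position 3: 13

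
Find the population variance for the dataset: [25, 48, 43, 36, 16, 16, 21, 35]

131.5

Step 1: Compute the mean: (25 + 48 + 43 + 36 + 16 + 16 + 21 + 35) / 8 = 30
Step 2: Compute squared deviations from the mean:
  (25 - 30)^2 = 25
  (48 - 30)^2 = 324
  (43 - 30)^2 = 169
  (36 - 30)^2 = 36
  (16 - 30)^2 = 196
  (16 - 30)^2 = 196
  (21 - 30)^2 = 81
  (35 - 30)^2 = 25
Step 3: Sum of squared deviations = 1052
Step 4: Population variance = 1052 / 8 = 131.5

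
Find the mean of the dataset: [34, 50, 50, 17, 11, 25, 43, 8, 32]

30

Step 1: Sum all values: 34 + 50 + 50 + 17 + 11 + 25 + 43 + 8 + 32 = 270
Step 2: Count the number of values: n = 9
Step 3: Mean = sum / n = 270 / 9 = 30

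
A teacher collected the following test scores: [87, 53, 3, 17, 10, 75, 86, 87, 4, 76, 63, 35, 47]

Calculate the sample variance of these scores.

1063.1026

Step 1: Compute the mean: (87 + 53 + 3 + 17 + 10 + 75 + 86 + 87 + 4 + 76 + 63 + 35 + 47) / 13 = 49.4615
Step 2: Compute squared deviations from the mean:
  (87 - 49.4615)^2 = 1409.1361
  (53 - 49.4615)^2 = 12.5207
  (3 - 49.4615)^2 = 2158.6746
  (17 - 49.4615)^2 = 1053.7515
  (10 - 49.4615)^2 = 1557.213
  (75 - 49.4615)^2 = 652.213
  (86 - 49.4615)^2 = 1335.0592
  (87 - 49.4615)^2 = 1409.1361
  (4 - 49.4615)^2 = 2066.7515
  (76 - 49.4615)^2 = 704.2899
  (63 - 49.4615)^2 = 183.2899
  (35 - 49.4615)^2 = 209.1361
  (47 - 49.4615)^2 = 6.0592
Step 3: Sum of squared deviations = 12757.2308
Step 4: Sample variance = 12757.2308 / 12 = 1063.1026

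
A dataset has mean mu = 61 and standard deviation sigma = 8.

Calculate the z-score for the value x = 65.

0.5

Step 1: Recall the z-score formula: z = (x - mu) / sigma
Step 2: Substitute values: z = (65 - 61) / 8
Step 3: z = 4 / 8 = 0.5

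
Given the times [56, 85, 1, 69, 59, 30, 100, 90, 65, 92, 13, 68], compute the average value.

60.6667

Step 1: Sum all values: 56 + 85 + 1 + 69 + 59 + 30 + 100 + 90 + 65 + 92 + 13 + 68 = 728
Step 2: Count the number of values: n = 12
Step 3: Mean = sum / n = 728 / 12 = 60.6667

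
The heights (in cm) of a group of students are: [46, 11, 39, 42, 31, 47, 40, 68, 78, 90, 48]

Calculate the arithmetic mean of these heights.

49.0909

Step 1: Sum all values: 46 + 11 + 39 + 42 + 31 + 47 + 40 + 68 + 78 + 90 + 48 = 540
Step 2: Count the number of values: n = 11
Step 3: Mean = sum / n = 540 / 11 = 49.0909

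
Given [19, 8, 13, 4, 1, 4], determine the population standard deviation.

6.1486

Step 1: Compute the mean: 8.1667
Step 2: Sum of squared deviations from the mean: 226.8333
Step 3: Population variance = 226.8333 / 6 = 37.8056
Step 4: Standard deviation = sqrt(37.8056) = 6.1486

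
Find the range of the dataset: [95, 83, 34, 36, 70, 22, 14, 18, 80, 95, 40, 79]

81

Step 1: Identify the maximum value: max = 95
Step 2: Identify the minimum value: min = 14
Step 3: Range = max - min = 95 - 14 = 81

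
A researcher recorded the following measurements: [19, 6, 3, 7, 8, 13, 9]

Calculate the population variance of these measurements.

23.6327

Step 1: Compute the mean: (19 + 6 + 3 + 7 + 8 + 13 + 9) / 7 = 9.2857
Step 2: Compute squared deviations from the mean:
  (19 - 9.2857)^2 = 94.3673
  (6 - 9.2857)^2 = 10.7959
  (3 - 9.2857)^2 = 39.5102
  (7 - 9.2857)^2 = 5.2245
  (8 - 9.2857)^2 = 1.6531
  (13 - 9.2857)^2 = 13.7959
  (9 - 9.2857)^2 = 0.0816
Step 3: Sum of squared deviations = 165.4286
Step 4: Population variance = 165.4286 / 7 = 23.6327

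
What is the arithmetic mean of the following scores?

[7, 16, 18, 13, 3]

11.4

Step 1: Sum all values: 7 + 16 + 18 + 13 + 3 = 57
Step 2: Count the number of values: n = 5
Step 3: Mean = sum / n = 57 / 5 = 11.4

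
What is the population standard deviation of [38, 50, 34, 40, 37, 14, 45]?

10.5618

Step 1: Compute the mean: 36.8571
Step 2: Sum of squared deviations from the mean: 780.8571
Step 3: Population variance = 780.8571 / 7 = 111.551
Step 4: Standard deviation = sqrt(111.551) = 10.5618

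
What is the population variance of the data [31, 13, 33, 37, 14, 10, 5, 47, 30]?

182.2469

Step 1: Compute the mean: (31 + 13 + 33 + 37 + 14 + 10 + 5 + 47 + 30) / 9 = 24.4444
Step 2: Compute squared deviations from the mean:
  (31 - 24.4444)^2 = 42.9753
  (13 - 24.4444)^2 = 130.9753
  (33 - 24.4444)^2 = 73.1975
  (37 - 24.4444)^2 = 157.642
  (14 - 24.4444)^2 = 109.0864
  (10 - 24.4444)^2 = 208.642
  (5 - 24.4444)^2 = 378.0864
  (47 - 24.4444)^2 = 508.7531
  (30 - 24.4444)^2 = 30.8642
Step 3: Sum of squared deviations = 1640.2222
Step 4: Population variance = 1640.2222 / 9 = 182.2469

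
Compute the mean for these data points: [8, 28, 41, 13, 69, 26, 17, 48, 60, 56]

36.6

Step 1: Sum all values: 8 + 28 + 41 + 13 + 69 + 26 + 17 + 48 + 60 + 56 = 366
Step 2: Count the number of values: n = 10
Step 3: Mean = sum / n = 366 / 10 = 36.6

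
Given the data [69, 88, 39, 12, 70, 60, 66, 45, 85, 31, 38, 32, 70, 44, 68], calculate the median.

60

Step 1: Sort the data in ascending order: [12, 31, 32, 38, 39, 44, 45, 60, 66, 68, 69, 70, 70, 85, 88]
Step 2: The number of values is n = 15.
Step 3: Since n is odd, the median is the middle value at position 8: 60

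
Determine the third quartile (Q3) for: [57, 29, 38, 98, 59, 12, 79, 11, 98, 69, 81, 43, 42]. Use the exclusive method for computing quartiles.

80

Step 1: Sort the data: [11, 12, 29, 38, 42, 43, 57, 59, 69, 79, 81, 98, 98]
Step 2: n = 13
Step 3: Using the exclusive quartile method:
  Q1 = 33.5
  Q2 (median) = 57
  Q3 = 80
  IQR = Q3 - Q1 = 80 - 33.5 = 46.5
Step 4: Q3 = 80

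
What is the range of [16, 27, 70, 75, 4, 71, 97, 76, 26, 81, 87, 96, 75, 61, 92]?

93

Step 1: Identify the maximum value: max = 97
Step 2: Identify the minimum value: min = 4
Step 3: Range = max - min = 97 - 4 = 93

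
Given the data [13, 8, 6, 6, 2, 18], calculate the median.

7

Step 1: Sort the data in ascending order: [2, 6, 6, 8, 13, 18]
Step 2: The number of values is n = 6.
Step 3: Since n is even, the median is the average of positions 3 and 4:
  Median = (6 + 8) / 2 = 7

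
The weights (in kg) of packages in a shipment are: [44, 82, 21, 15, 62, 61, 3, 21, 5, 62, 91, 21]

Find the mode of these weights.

21

Step 1: Count the frequency of each value:
  3: appears 1 time(s)
  5: appears 1 time(s)
  15: appears 1 time(s)
  21: appears 3 time(s)
  44: appears 1 time(s)
  61: appears 1 time(s)
  62: appears 2 time(s)
  82: appears 1 time(s)
  91: appears 1 time(s)
Step 2: The value 21 appears most frequently (3 times).
Step 3: Mode = 21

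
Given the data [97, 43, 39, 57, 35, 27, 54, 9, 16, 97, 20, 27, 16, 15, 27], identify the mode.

27

Step 1: Count the frequency of each value:
  9: appears 1 time(s)
  15: appears 1 time(s)
  16: appears 2 time(s)
  20: appears 1 time(s)
  27: appears 3 time(s)
  35: appears 1 time(s)
  39: appears 1 time(s)
  43: appears 1 time(s)
  54: appears 1 time(s)
  57: appears 1 time(s)
  97: appears 2 time(s)
Step 2: The value 27 appears most frequently (3 times).
Step 3: Mode = 27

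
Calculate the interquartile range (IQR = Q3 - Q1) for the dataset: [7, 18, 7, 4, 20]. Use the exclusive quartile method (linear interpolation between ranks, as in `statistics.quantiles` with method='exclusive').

13.5

Step 1: Sort the data: [4, 7, 7, 18, 20]
Step 2: n = 5
Step 3: Using the exclusive quartile method:
  Q1 = 5.5
  Q2 (median) = 7
  Q3 = 19
  IQR = Q3 - Q1 = 19 - 5.5 = 13.5
Step 4: IQR = 13.5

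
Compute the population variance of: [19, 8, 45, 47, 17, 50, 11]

289.2653

Step 1: Compute the mean: (19 + 8 + 45 + 47 + 17 + 50 + 11) / 7 = 28.1429
Step 2: Compute squared deviations from the mean:
  (19 - 28.1429)^2 = 83.5918
  (8 - 28.1429)^2 = 405.7347
  (45 - 28.1429)^2 = 284.1633
  (47 - 28.1429)^2 = 355.5918
  (17 - 28.1429)^2 = 124.1633
  (50 - 28.1429)^2 = 477.7347
  (11 - 28.1429)^2 = 293.8776
Step 3: Sum of squared deviations = 2024.8571
Step 4: Population variance = 2024.8571 / 7 = 289.2653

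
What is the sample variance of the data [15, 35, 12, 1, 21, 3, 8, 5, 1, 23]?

125.1556

Step 1: Compute the mean: (15 + 35 + 12 + 1 + 21 + 3 + 8 + 5 + 1 + 23) / 10 = 12.4
Step 2: Compute squared deviations from the mean:
  (15 - 12.4)^2 = 6.76
  (35 - 12.4)^2 = 510.76
  (12 - 12.4)^2 = 0.16
  (1 - 12.4)^2 = 129.96
  (21 - 12.4)^2 = 73.96
  (3 - 12.4)^2 = 88.36
  (8 - 12.4)^2 = 19.36
  (5 - 12.4)^2 = 54.76
  (1 - 12.4)^2 = 129.96
  (23 - 12.4)^2 = 112.36
Step 3: Sum of squared deviations = 1126.4
Step 4: Sample variance = 1126.4 / 9 = 125.1556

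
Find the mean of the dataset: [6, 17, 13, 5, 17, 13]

11.8333

Step 1: Sum all values: 6 + 17 + 13 + 5 + 17 + 13 = 71
Step 2: Count the number of values: n = 6
Step 3: Mean = sum / n = 71 / 6 = 11.8333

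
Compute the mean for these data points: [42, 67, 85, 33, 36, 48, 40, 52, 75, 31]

50.9

Step 1: Sum all values: 42 + 67 + 85 + 33 + 36 + 48 + 40 + 52 + 75 + 31 = 509
Step 2: Count the number of values: n = 10
Step 3: Mean = sum / n = 509 / 10 = 50.9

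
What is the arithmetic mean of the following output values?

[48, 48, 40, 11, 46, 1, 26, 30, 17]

29.6667

Step 1: Sum all values: 48 + 48 + 40 + 11 + 46 + 1 + 26 + 30 + 17 = 267
Step 2: Count the number of values: n = 9
Step 3: Mean = sum / n = 267 / 9 = 29.6667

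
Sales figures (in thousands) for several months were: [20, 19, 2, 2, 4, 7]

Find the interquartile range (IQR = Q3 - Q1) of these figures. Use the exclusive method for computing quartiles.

17.25

Step 1: Sort the data: [2, 2, 4, 7, 19, 20]
Step 2: n = 6
Step 3: Using the exclusive quartile method:
  Q1 = 2
  Q2 (median) = 5.5
  Q3 = 19.25
  IQR = Q3 - Q1 = 19.25 - 2 = 17.25
Step 4: IQR = 17.25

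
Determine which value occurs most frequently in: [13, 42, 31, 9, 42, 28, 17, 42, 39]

42

Step 1: Count the frequency of each value:
  9: appears 1 time(s)
  13: appears 1 time(s)
  17: appears 1 time(s)
  28: appears 1 time(s)
  31: appears 1 time(s)
  39: appears 1 time(s)
  42: appears 3 time(s)
Step 2: The value 42 appears most frequently (3 times).
Step 3: Mode = 42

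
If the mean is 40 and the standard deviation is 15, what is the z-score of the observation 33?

-0.4667

Step 1: Recall the z-score formula: z = (x - mu) / sigma
Step 2: Substitute values: z = (33 - 40) / 15
Step 3: z = -7 / 15 = -0.4667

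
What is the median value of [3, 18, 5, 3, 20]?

5

Step 1: Sort the data in ascending order: [3, 3, 5, 18, 20]
Step 2: The number of values is n = 5.
Step 3: Since n is odd, the median is the middle value at position 3: 5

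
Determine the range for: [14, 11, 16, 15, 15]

5

Step 1: Identify the maximum value: max = 16
Step 2: Identify the minimum value: min = 11
Step 3: Range = max - min = 16 - 11 = 5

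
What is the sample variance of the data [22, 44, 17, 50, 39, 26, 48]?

177.4762

Step 1: Compute the mean: (22 + 44 + 17 + 50 + 39 + 26 + 48) / 7 = 35.1429
Step 2: Compute squared deviations from the mean:
  (22 - 35.1429)^2 = 172.7347
  (44 - 35.1429)^2 = 78.449
  (17 - 35.1429)^2 = 329.1633
  (50 - 35.1429)^2 = 220.7347
  (39 - 35.1429)^2 = 14.8776
  (26 - 35.1429)^2 = 83.5918
  (48 - 35.1429)^2 = 165.3061
Step 3: Sum of squared deviations = 1064.8571
Step 4: Sample variance = 1064.8571 / 6 = 177.4762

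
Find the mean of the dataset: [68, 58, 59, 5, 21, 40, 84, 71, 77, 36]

51.9

Step 1: Sum all values: 68 + 58 + 59 + 5 + 21 + 40 + 84 + 71 + 77 + 36 = 519
Step 2: Count the number of values: n = 10
Step 3: Mean = sum / n = 519 / 10 = 51.9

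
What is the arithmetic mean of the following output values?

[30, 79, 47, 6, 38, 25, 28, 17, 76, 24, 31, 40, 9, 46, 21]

34.4667

Step 1: Sum all values: 30 + 79 + 47 + 6 + 38 + 25 + 28 + 17 + 76 + 24 + 31 + 40 + 9 + 46 + 21 = 517
Step 2: Count the number of values: n = 15
Step 3: Mean = sum / n = 517 / 15 = 34.4667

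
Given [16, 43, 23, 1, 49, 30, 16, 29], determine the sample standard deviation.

15.4775

Step 1: Compute the mean: 25.875
Step 2: Sum of squared deviations from the mean: 1676.875
Step 3: Sample variance = 1676.875 / 7 = 239.5536
Step 4: Standard deviation = sqrt(239.5536) = 15.4775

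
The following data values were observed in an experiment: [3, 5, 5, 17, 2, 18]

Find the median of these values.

5

Step 1: Sort the data in ascending order: [2, 3, 5, 5, 17, 18]
Step 2: The number of values is n = 6.
Step 3: Since n is even, the median is the average of positions 3 and 4:
  Median = (5 + 5) / 2 = 5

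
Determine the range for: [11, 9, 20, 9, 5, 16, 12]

15

Step 1: Identify the maximum value: max = 20
Step 2: Identify the minimum value: min = 5
Step 3: Range = max - min = 20 - 5 = 15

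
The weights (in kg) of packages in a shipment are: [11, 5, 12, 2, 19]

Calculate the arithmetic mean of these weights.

9.8

Step 1: Sum all values: 11 + 5 + 12 + 2 + 19 = 49
Step 2: Count the number of values: n = 5
Step 3: Mean = sum / n = 49 / 5 = 9.8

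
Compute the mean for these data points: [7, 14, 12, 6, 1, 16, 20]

10.8571

Step 1: Sum all values: 7 + 14 + 12 + 6 + 1 + 16 + 20 = 76
Step 2: Count the number of values: n = 7
Step 3: Mean = sum / n = 76 / 7 = 10.8571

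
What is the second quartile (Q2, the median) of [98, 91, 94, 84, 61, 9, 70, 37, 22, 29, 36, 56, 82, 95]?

65.5

Step 1: Sort the data: [9, 22, 29, 36, 37, 56, 61, 70, 82, 84, 91, 94, 95, 98]
Step 2: n = 14
Step 3: Q2 is the median. Since n is even, it is the average of the values at positions 7 and 8:
  Q2 = (61 + 70) / 2 = 65.5
Step 4: Q2 = 65.5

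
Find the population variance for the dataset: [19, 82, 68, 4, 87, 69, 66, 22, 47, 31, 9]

823.0579

Step 1: Compute the mean: (19 + 82 + 68 + 4 + 87 + 69 + 66 + 22 + 47 + 31 + 9) / 11 = 45.8182
Step 2: Compute squared deviations from the mean:
  (19 - 45.8182)^2 = 719.2149
  (82 - 45.8182)^2 = 1309.124
  (68 - 45.8182)^2 = 492.0331
  (4 - 45.8182)^2 = 1748.7603
  (87 - 45.8182)^2 = 1695.9421
  (69 - 45.8182)^2 = 537.3967
  (66 - 45.8182)^2 = 407.3058
  (22 - 45.8182)^2 = 567.3058
  (47 - 45.8182)^2 = 1.3967
  (31 - 45.8182)^2 = 219.5785
  (9 - 45.8182)^2 = 1355.5785
Step 3: Sum of squared deviations = 9053.6364
Step 4: Population variance = 9053.6364 / 11 = 823.0579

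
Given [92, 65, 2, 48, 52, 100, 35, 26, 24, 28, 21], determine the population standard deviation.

29.0886

Step 1: Compute the mean: 44.8182
Step 2: Sum of squared deviations from the mean: 9307.6364
Step 3: Population variance = 9307.6364 / 11 = 846.1488
Step 4: Standard deviation = sqrt(846.1488) = 29.0886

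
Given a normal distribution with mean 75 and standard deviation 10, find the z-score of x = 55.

-2

Step 1: Recall the z-score formula: z = (x - mu) / sigma
Step 2: Substitute values: z = (55 - 75) / 10
Step 3: z = -20 / 10 = -2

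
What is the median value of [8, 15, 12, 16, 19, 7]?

13.5

Step 1: Sort the data in ascending order: [7, 8, 12, 15, 16, 19]
Step 2: The number of values is n = 6.
Step 3: Since n is even, the median is the average of positions 3 and 4:
  Median = (12 + 15) / 2 = 13.5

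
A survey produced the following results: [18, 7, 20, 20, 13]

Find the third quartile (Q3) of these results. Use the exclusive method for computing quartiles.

20

Step 1: Sort the data: [7, 13, 18, 20, 20]
Step 2: n = 5
Step 3: Using the exclusive quartile method:
  Q1 = 10
  Q2 (median) = 18
  Q3 = 20
  IQR = Q3 - Q1 = 20 - 10 = 10
Step 4: Q3 = 20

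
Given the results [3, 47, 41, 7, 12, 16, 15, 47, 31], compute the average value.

24.3333

Step 1: Sum all values: 3 + 47 + 41 + 7 + 12 + 16 + 15 + 47 + 31 = 219
Step 2: Count the number of values: n = 9
Step 3: Mean = sum / n = 219 / 9 = 24.3333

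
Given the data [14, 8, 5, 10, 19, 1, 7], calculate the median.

8

Step 1: Sort the data in ascending order: [1, 5, 7, 8, 10, 14, 19]
Step 2: The number of values is n = 7.
Step 3: Since n is odd, the median is the middle value at position 4: 8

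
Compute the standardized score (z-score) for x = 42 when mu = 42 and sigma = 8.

0

Step 1: Recall the z-score formula: z = (x - mu) / sigma
Step 2: Substitute values: z = (42 - 42) / 8
Step 3: z = 0 / 8 = 0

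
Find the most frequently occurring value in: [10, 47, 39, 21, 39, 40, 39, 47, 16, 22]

39

Step 1: Count the frequency of each value:
  10: appears 1 time(s)
  16: appears 1 time(s)
  21: appears 1 time(s)
  22: appears 1 time(s)
  39: appears 3 time(s)
  40: appears 1 time(s)
  47: appears 2 time(s)
Step 2: The value 39 appears most frequently (3 times).
Step 3: Mode = 39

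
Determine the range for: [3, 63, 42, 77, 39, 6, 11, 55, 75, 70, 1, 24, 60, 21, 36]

76

Step 1: Identify the maximum value: max = 77
Step 2: Identify the minimum value: min = 1
Step 3: Range = max - min = 77 - 1 = 76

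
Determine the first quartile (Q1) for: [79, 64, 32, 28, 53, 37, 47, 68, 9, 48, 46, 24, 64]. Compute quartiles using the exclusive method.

30

Step 1: Sort the data: [9, 24, 28, 32, 37, 46, 47, 48, 53, 64, 64, 68, 79]
Step 2: n = 13
Step 3: Using the exclusive quartile method:
  Q1 = 30
  Q2 (median) = 47
  Q3 = 64
  IQR = Q3 - Q1 = 64 - 30 = 34
Step 4: Q1 = 30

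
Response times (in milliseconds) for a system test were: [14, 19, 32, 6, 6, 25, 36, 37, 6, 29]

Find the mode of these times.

6

Step 1: Count the frequency of each value:
  6: appears 3 time(s)
  14: appears 1 time(s)
  19: appears 1 time(s)
  25: appears 1 time(s)
  29: appears 1 time(s)
  32: appears 1 time(s)
  36: appears 1 time(s)
  37: appears 1 time(s)
Step 2: The value 6 appears most frequently (3 times).
Step 3: Mode = 6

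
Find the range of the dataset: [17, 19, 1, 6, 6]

18

Step 1: Identify the maximum value: max = 19
Step 2: Identify the minimum value: min = 1
Step 3: Range = max - min = 19 - 1 = 18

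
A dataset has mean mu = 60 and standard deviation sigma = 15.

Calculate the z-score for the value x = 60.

0

Step 1: Recall the z-score formula: z = (x - mu) / sigma
Step 2: Substitute values: z = (60 - 60) / 15
Step 3: z = 0 / 15 = 0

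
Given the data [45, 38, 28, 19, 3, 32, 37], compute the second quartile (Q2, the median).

32

Step 1: Sort the data: [3, 19, 28, 32, 37, 38, 45]
Step 2: n = 7
Step 3: Q2 is the median. Since n is odd, it is the middle value at position 4: 32
Step 4: Q2 = 32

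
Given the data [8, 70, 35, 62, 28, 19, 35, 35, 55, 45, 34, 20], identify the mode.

35

Step 1: Count the frequency of each value:
  8: appears 1 time(s)
  19: appears 1 time(s)
  20: appears 1 time(s)
  28: appears 1 time(s)
  34: appears 1 time(s)
  35: appears 3 time(s)
  45: appears 1 time(s)
  55: appears 1 time(s)
  62: appears 1 time(s)
  70: appears 1 time(s)
Step 2: The value 35 appears most frequently (3 times).
Step 3: Mode = 35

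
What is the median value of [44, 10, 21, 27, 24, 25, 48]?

25

Step 1: Sort the data in ascending order: [10, 21, 24, 25, 27, 44, 48]
Step 2: The number of values is n = 7.
Step 3: Since n is odd, the median is the middle value at position 4: 25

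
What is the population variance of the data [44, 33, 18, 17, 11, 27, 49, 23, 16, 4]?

183.36

Step 1: Compute the mean: (44 + 33 + 18 + 17 + 11 + 27 + 49 + 23 + 16 + 4) / 10 = 24.2
Step 2: Compute squared deviations from the mean:
  (44 - 24.2)^2 = 392.04
  (33 - 24.2)^2 = 77.44
  (18 - 24.2)^2 = 38.44
  (17 - 24.2)^2 = 51.84
  (11 - 24.2)^2 = 174.24
  (27 - 24.2)^2 = 7.84
  (49 - 24.2)^2 = 615.04
  (23 - 24.2)^2 = 1.44
  (16 - 24.2)^2 = 67.24
  (4 - 24.2)^2 = 408.04
Step 3: Sum of squared deviations = 1833.6
Step 4: Population variance = 1833.6 / 10 = 183.36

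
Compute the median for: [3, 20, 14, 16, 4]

14

Step 1: Sort the data in ascending order: [3, 4, 14, 16, 20]
Step 2: The number of values is n = 5.
Step 3: Since n is odd, the median is the middle value at position 3: 14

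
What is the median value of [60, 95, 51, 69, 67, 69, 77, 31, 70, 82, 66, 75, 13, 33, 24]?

67

Step 1: Sort the data in ascending order: [13, 24, 31, 33, 51, 60, 66, 67, 69, 69, 70, 75, 77, 82, 95]
Step 2: The number of values is n = 15.
Step 3: Since n is odd, the median is the middle value at position 8: 67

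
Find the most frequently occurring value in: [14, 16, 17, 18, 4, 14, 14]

14

Step 1: Count the frequency of each value:
  4: appears 1 time(s)
  14: appears 3 time(s)
  16: appears 1 time(s)
  17: appears 1 time(s)
  18: appears 1 time(s)
Step 2: The value 14 appears most frequently (3 times).
Step 3: Mode = 14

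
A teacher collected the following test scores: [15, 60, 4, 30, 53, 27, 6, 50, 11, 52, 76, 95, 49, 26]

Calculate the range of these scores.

91

Step 1: Identify the maximum value: max = 95
Step 2: Identify the minimum value: min = 4
Step 3: Range = max - min = 95 - 4 = 91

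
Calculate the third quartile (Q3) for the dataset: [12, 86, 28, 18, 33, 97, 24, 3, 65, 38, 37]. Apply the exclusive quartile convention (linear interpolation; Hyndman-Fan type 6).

65

Step 1: Sort the data: [3, 12, 18, 24, 28, 33, 37, 38, 65, 86, 97]
Step 2: n = 11
Step 3: Using the exclusive quartile method:
  Q1 = 18
  Q2 (median) = 33
  Q3 = 65
  IQR = Q3 - Q1 = 65 - 18 = 47
Step 4: Q3 = 65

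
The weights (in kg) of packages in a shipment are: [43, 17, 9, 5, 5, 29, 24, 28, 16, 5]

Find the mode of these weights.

5

Step 1: Count the frequency of each value:
  5: appears 3 time(s)
  9: appears 1 time(s)
  16: appears 1 time(s)
  17: appears 1 time(s)
  24: appears 1 time(s)
  28: appears 1 time(s)
  29: appears 1 time(s)
  43: appears 1 time(s)
Step 2: The value 5 appears most frequently (3 times).
Step 3: Mode = 5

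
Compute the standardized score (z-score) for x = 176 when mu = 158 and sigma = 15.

1.2

Step 1: Recall the z-score formula: z = (x - mu) / sigma
Step 2: Substitute values: z = (176 - 158) / 15
Step 3: z = 18 / 15 = 1.2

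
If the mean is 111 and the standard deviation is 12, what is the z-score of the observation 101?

-0.8333

Step 1: Recall the z-score formula: z = (x - mu) / sigma
Step 2: Substitute values: z = (101 - 111) / 12
Step 3: z = -10 / 12 = -0.8333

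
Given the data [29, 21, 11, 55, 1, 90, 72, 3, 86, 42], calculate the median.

35.5

Step 1: Sort the data in ascending order: [1, 3, 11, 21, 29, 42, 55, 72, 86, 90]
Step 2: The number of values is n = 10.
Step 3: Since n is even, the median is the average of positions 5 and 6:
  Median = (29 + 42) / 2 = 35.5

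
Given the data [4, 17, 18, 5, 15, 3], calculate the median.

10

Step 1: Sort the data in ascending order: [3, 4, 5, 15, 17, 18]
Step 2: The number of values is n = 6.
Step 3: Since n is even, the median is the average of positions 3 and 4:
  Median = (5 + 15) / 2 = 10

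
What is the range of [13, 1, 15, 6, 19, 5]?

18

Step 1: Identify the maximum value: max = 19
Step 2: Identify the minimum value: min = 1
Step 3: Range = max - min = 19 - 1 = 18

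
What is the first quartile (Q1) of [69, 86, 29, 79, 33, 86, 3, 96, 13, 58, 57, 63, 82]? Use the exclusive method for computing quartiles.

31

Step 1: Sort the data: [3, 13, 29, 33, 57, 58, 63, 69, 79, 82, 86, 86, 96]
Step 2: n = 13
Step 3: Using the exclusive quartile method:
  Q1 = 31
  Q2 (median) = 63
  Q3 = 84
  IQR = Q3 - Q1 = 84 - 31 = 53
Step 4: Q1 = 31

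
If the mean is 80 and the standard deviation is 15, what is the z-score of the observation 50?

-2

Step 1: Recall the z-score formula: z = (x - mu) / sigma
Step 2: Substitute values: z = (50 - 80) / 15
Step 3: z = -30 / 15 = -2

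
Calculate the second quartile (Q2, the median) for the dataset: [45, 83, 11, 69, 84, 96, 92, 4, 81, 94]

82

Step 1: Sort the data: [4, 11, 45, 69, 81, 83, 84, 92, 94, 96]
Step 2: n = 10
Step 3: Q2 is the median. Since n is even, it is the average of the values at positions 5 and 6:
  Q2 = (81 + 83) / 2 = 82
Step 4: Q2 = 82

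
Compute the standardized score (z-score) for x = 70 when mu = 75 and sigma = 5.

-1

Step 1: Recall the z-score formula: z = (x - mu) / sigma
Step 2: Substitute values: z = (70 - 75) / 5
Step 3: z = -5 / 5 = -1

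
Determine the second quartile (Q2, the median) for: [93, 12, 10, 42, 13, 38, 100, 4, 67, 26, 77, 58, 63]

42

Step 1: Sort the data: [4, 10, 12, 13, 26, 38, 42, 58, 63, 67, 77, 93, 100]
Step 2: n = 13
Step 3: Q2 is the median. Since n is odd, it is the middle value at position 7: 42
Step 4: Q2 = 42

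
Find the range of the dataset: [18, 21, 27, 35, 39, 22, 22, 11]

28

Step 1: Identify the maximum value: max = 39
Step 2: Identify the minimum value: min = 11
Step 3: Range = max - min = 39 - 11 = 28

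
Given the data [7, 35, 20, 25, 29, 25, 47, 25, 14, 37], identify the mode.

25

Step 1: Count the frequency of each value:
  7: appears 1 time(s)
  14: appears 1 time(s)
  20: appears 1 time(s)
  25: appears 3 time(s)
  29: appears 1 time(s)
  35: appears 1 time(s)
  37: appears 1 time(s)
  47: appears 1 time(s)
Step 2: The value 25 appears most frequently (3 times).
Step 3: Mode = 25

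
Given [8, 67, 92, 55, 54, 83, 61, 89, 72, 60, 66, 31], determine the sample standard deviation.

23.7468

Step 1: Compute the mean: 61.5
Step 2: Sum of squared deviations from the mean: 6203
Step 3: Sample variance = 6203 / 11 = 563.9091
Step 4: Standard deviation = sqrt(563.9091) = 23.7468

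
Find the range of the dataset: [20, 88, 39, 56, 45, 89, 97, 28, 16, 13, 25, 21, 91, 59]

84

Step 1: Identify the maximum value: max = 97
Step 2: Identify the minimum value: min = 13
Step 3: Range = max - min = 97 - 13 = 84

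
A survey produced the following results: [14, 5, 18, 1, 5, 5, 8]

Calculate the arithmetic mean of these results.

8

Step 1: Sum all values: 14 + 5 + 18 + 1 + 5 + 5 + 8 = 56
Step 2: Count the number of values: n = 7
Step 3: Mean = sum / n = 56 / 7 = 8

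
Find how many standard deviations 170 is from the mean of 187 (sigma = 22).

-0.7727

Step 1: Recall the z-score formula: z = (x - mu) / sigma
Step 2: Substitute values: z = (170 - 187) / 22
Step 3: z = -17 / 22 = -0.7727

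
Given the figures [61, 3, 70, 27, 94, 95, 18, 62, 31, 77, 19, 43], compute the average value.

50

Step 1: Sum all values: 61 + 3 + 70 + 27 + 94 + 95 + 18 + 62 + 31 + 77 + 19 + 43 = 600
Step 2: Count the number of values: n = 12
Step 3: Mean = sum / n = 600 / 12 = 50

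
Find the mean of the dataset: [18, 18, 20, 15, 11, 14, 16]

16

Step 1: Sum all values: 18 + 18 + 20 + 15 + 11 + 14 + 16 = 112
Step 2: Count the number of values: n = 7
Step 3: Mean = sum / n = 112 / 7 = 16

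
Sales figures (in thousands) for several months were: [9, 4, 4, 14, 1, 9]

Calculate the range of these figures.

13

Step 1: Identify the maximum value: max = 14
Step 2: Identify the minimum value: min = 1
Step 3: Range = max - min = 14 - 1 = 13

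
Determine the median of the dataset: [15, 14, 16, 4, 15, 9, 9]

14

Step 1: Sort the data in ascending order: [4, 9, 9, 14, 15, 15, 16]
Step 2: The number of values is n = 7.
Step 3: Since n is odd, the median is the middle value at position 4: 14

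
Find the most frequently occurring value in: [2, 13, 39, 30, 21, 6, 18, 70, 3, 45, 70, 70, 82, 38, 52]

70

Step 1: Count the frequency of each value:
  2: appears 1 time(s)
  3: appears 1 time(s)
  6: appears 1 time(s)
  13: appears 1 time(s)
  18: appears 1 time(s)
  21: appears 1 time(s)
  30: appears 1 time(s)
  38: appears 1 time(s)
  39: appears 1 time(s)
  45: appears 1 time(s)
  52: appears 1 time(s)
  70: appears 3 time(s)
  82: appears 1 time(s)
Step 2: The value 70 appears most frequently (3 times).
Step 3: Mode = 70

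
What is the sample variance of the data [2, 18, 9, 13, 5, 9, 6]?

28.4762

Step 1: Compute the mean: (2 + 18 + 9 + 13 + 5 + 9 + 6) / 7 = 8.8571
Step 2: Compute squared deviations from the mean:
  (2 - 8.8571)^2 = 47.0204
  (18 - 8.8571)^2 = 83.5918
  (9 - 8.8571)^2 = 0.0204
  (13 - 8.8571)^2 = 17.1633
  (5 - 8.8571)^2 = 14.8776
  (9 - 8.8571)^2 = 0.0204
  (6 - 8.8571)^2 = 8.1633
Step 3: Sum of squared deviations = 170.8571
Step 4: Sample variance = 170.8571 / 6 = 28.4762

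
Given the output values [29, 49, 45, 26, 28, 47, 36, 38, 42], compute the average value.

37.7778

Step 1: Sum all values: 29 + 49 + 45 + 26 + 28 + 47 + 36 + 38 + 42 = 340
Step 2: Count the number of values: n = 9
Step 3: Mean = sum / n = 340 / 9 = 37.7778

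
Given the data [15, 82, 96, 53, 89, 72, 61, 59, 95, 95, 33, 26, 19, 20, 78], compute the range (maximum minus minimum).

81

Step 1: Identify the maximum value: max = 96
Step 2: Identify the minimum value: min = 15
Step 3: Range = max - min = 96 - 15 = 81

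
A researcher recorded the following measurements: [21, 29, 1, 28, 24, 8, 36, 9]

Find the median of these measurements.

22.5

Step 1: Sort the data in ascending order: [1, 8, 9, 21, 24, 28, 29, 36]
Step 2: The number of values is n = 8.
Step 3: Since n is even, the median is the average of positions 4 and 5:
  Median = (21 + 24) / 2 = 22.5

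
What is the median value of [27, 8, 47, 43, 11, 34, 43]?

34

Step 1: Sort the data in ascending order: [8, 11, 27, 34, 43, 43, 47]
Step 2: The number of values is n = 7.
Step 3: Since n is odd, the median is the middle value at position 4: 34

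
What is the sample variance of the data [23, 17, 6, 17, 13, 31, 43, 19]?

130.4107

Step 1: Compute the mean: (23 + 17 + 6 + 17 + 13 + 31 + 43 + 19) / 8 = 21.125
Step 2: Compute squared deviations from the mean:
  (23 - 21.125)^2 = 3.5156
  (17 - 21.125)^2 = 17.0156
  (6 - 21.125)^2 = 228.7656
  (17 - 21.125)^2 = 17.0156
  (13 - 21.125)^2 = 66.0156
  (31 - 21.125)^2 = 97.5156
  (43 - 21.125)^2 = 478.5156
  (19 - 21.125)^2 = 4.5156
Step 3: Sum of squared deviations = 912.875
Step 4: Sample variance = 912.875 / 7 = 130.4107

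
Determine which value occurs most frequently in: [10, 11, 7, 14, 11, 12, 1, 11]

11

Step 1: Count the frequency of each value:
  1: appears 1 time(s)
  7: appears 1 time(s)
  10: appears 1 time(s)
  11: appears 3 time(s)
  12: appears 1 time(s)
  14: appears 1 time(s)
Step 2: The value 11 appears most frequently (3 times).
Step 3: Mode = 11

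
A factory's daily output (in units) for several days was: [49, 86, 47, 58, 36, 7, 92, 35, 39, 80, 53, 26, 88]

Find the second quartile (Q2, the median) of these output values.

49

Step 1: Sort the data: [7, 26, 35, 36, 39, 47, 49, 53, 58, 80, 86, 88, 92]
Step 2: n = 13
Step 3: Q2 is the median. Since n is odd, it is the middle value at position 7: 49
Step 4: Q2 = 49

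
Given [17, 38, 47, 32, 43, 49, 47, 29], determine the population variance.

108.1875

Step 1: Compute the mean: (17 + 38 + 47 + 32 + 43 + 49 + 47 + 29) / 8 = 37.75
Step 2: Compute squared deviations from the mean:
  (17 - 37.75)^2 = 430.5625
  (38 - 37.75)^2 = 0.0625
  (47 - 37.75)^2 = 85.5625
  (32 - 37.75)^2 = 33.0625
  (43 - 37.75)^2 = 27.5625
  (49 - 37.75)^2 = 126.5625
  (47 - 37.75)^2 = 85.5625
  (29 - 37.75)^2 = 76.5625
Step 3: Sum of squared deviations = 865.5
Step 4: Population variance = 865.5 / 8 = 108.1875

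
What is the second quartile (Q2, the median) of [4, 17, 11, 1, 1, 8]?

6

Step 1: Sort the data: [1, 1, 4, 8, 11, 17]
Step 2: n = 6
Step 3: Q2 is the median. Since n is even, it is the average of the values at positions 3 and 4:
  Q2 = (4 + 8) / 2 = 6
Step 4: Q2 = 6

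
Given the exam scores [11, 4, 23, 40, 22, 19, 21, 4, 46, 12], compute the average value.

20.2

Step 1: Sum all values: 11 + 4 + 23 + 40 + 22 + 19 + 21 + 4 + 46 + 12 = 202
Step 2: Count the number of values: n = 10
Step 3: Mean = sum / n = 202 / 10 = 20.2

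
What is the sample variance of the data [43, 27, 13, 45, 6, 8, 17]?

258.2381

Step 1: Compute the mean: (43 + 27 + 13 + 45 + 6 + 8 + 17) / 7 = 22.7143
Step 2: Compute squared deviations from the mean:
  (43 - 22.7143)^2 = 411.5102
  (27 - 22.7143)^2 = 18.3673
  (13 - 22.7143)^2 = 94.3673
  (45 - 22.7143)^2 = 496.6531
  (6 - 22.7143)^2 = 279.3673
  (8 - 22.7143)^2 = 216.5102
  (17 - 22.7143)^2 = 32.6531
Step 3: Sum of squared deviations = 1549.4286
Step 4: Sample variance = 1549.4286 / 6 = 258.2381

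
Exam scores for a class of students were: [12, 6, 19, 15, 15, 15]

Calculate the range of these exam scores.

13

Step 1: Identify the maximum value: max = 19
Step 2: Identify the minimum value: min = 6
Step 3: Range = max - min = 19 - 6 = 13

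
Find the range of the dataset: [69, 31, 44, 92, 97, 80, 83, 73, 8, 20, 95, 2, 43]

95

Step 1: Identify the maximum value: max = 97
Step 2: Identify the minimum value: min = 2
Step 3: Range = max - min = 97 - 2 = 95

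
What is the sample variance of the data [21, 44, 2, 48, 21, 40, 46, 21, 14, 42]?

255.8778

Step 1: Compute the mean: (21 + 44 + 2 + 48 + 21 + 40 + 46 + 21 + 14 + 42) / 10 = 29.9
Step 2: Compute squared deviations from the mean:
  (21 - 29.9)^2 = 79.21
  (44 - 29.9)^2 = 198.81
  (2 - 29.9)^2 = 778.41
  (48 - 29.9)^2 = 327.61
  (21 - 29.9)^2 = 79.21
  (40 - 29.9)^2 = 102.01
  (46 - 29.9)^2 = 259.21
  (21 - 29.9)^2 = 79.21
  (14 - 29.9)^2 = 252.81
  (42 - 29.9)^2 = 146.41
Step 3: Sum of squared deviations = 2302.9
Step 4: Sample variance = 2302.9 / 9 = 255.8778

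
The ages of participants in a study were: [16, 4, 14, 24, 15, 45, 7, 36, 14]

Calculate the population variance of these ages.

159.1358

Step 1: Compute the mean: (16 + 4 + 14 + 24 + 15 + 45 + 7 + 36 + 14) / 9 = 19.4444
Step 2: Compute squared deviations from the mean:
  (16 - 19.4444)^2 = 11.8642
  (4 - 19.4444)^2 = 238.5309
  (14 - 19.4444)^2 = 29.642
  (24 - 19.4444)^2 = 20.7531
  (15 - 19.4444)^2 = 19.7531
  (45 - 19.4444)^2 = 653.0864
  (7 - 19.4444)^2 = 154.8642
  (36 - 19.4444)^2 = 274.0864
  (14 - 19.4444)^2 = 29.642
Step 3: Sum of squared deviations = 1432.2222
Step 4: Population variance = 1432.2222 / 9 = 159.1358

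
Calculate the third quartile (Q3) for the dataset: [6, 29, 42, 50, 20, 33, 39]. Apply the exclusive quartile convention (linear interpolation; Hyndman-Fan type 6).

42

Step 1: Sort the data: [6, 20, 29, 33, 39, 42, 50]
Step 2: n = 7
Step 3: Using the exclusive quartile method:
  Q1 = 20
  Q2 (median) = 33
  Q3 = 42
  IQR = Q3 - Q1 = 42 - 20 = 22
Step 4: Q3 = 42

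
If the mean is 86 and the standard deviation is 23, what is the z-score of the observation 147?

2.6522

Step 1: Recall the z-score formula: z = (x - mu) / sigma
Step 2: Substitute values: z = (147 - 86) / 23
Step 3: z = 61 / 23 = 2.6522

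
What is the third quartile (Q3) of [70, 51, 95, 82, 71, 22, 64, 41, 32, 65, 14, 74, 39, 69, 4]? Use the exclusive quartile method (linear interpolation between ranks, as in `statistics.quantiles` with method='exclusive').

71

Step 1: Sort the data: [4, 14, 22, 32, 39, 41, 51, 64, 65, 69, 70, 71, 74, 82, 95]
Step 2: n = 15
Step 3: Using the exclusive quartile method:
  Q1 = 32
  Q2 (median) = 64
  Q3 = 71
  IQR = Q3 - Q1 = 71 - 32 = 39
Step 4: Q3 = 71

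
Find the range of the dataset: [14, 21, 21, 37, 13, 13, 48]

35

Step 1: Identify the maximum value: max = 48
Step 2: Identify the minimum value: min = 13
Step 3: Range = max - min = 48 - 13 = 35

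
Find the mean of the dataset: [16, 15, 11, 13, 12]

13.4

Step 1: Sum all values: 16 + 15 + 11 + 13 + 12 = 67
Step 2: Count the number of values: n = 5
Step 3: Mean = sum / n = 67 / 5 = 13.4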